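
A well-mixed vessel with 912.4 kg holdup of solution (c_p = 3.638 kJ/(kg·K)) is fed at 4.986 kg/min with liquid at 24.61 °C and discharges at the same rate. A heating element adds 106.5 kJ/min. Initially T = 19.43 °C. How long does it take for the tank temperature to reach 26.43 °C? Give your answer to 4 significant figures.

183.6 min

M c_p dT/dt = ṁ c_p (T_in − T) + Q̇.
τ = M/ṁ = 182.992 min; T_ss = T_in + Q̇/(ṁ c_p) = 30.4813 °C.
T(t) = T_ss + (T₀ − T_ss) e^(−t/τ). Set T = 26.43:
e^(−t/τ) = (26.43 − 30.4813)/(19.43 − 30.4813) = 0.366591
t = −182.992 · ln(0.366591) = 183.635 min.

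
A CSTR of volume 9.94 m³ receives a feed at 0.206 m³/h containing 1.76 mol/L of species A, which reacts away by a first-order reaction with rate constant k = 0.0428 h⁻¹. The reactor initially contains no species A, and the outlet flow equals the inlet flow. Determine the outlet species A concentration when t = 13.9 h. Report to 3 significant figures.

Accumulation = in − out − consumed: V dC/dt = Q C_in − Q C − k V C.
This is linear with rate a = Q/V + k = 0.063524 h⁻¹.
C_ss = Q C_in/(Q + kV) = 0.57419 mol/L; C(t) = C_ss + (C₀ − C_ss) e^(−a t).
C(13.9) = 0.57419 + (-0.57419)·e^(−0.063524·13.9) = 0.57419 + (-0.57419)·0.41355 = 0.33673 mol/L.

0.337 mol/L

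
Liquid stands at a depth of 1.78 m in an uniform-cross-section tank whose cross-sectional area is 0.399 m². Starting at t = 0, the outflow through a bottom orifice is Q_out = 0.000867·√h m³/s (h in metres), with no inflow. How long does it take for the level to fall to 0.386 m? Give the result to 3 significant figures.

656 s

A dh/dt = −Q_out = −0.000867 √h.
This is separable: 2 d(√h)/dt = −0.000867/A, so √h = √h₀ − (0.000867/(2A)) t.
t = 2A(√h₀ − √h)/0.000867 = 2·0.399·(√1.78 − √0.386)/0.000867
  = 0.79800 × (1.3342 − 0.62129) / 0.000867 = 656.14 s.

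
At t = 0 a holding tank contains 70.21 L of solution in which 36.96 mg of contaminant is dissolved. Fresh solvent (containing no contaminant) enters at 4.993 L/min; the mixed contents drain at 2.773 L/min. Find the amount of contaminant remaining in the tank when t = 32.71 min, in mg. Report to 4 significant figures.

Total volume: dV/dt = Q_in − Q_out = 2.22000 L/min, so V(t) = 70.21 + 2.22000 t and V(32.71) = 142.826 L.
Species balance (pure solvent in): dm/dt = −Q_out · m/V(t).
dm/m = −Q_out dt/(V₀ + 2.22000 t); integrating gives ln(m/m₀) = −(Q_out/(Q_in−Q_out)) ln(V/V₀).
m = m₀ (V₀/V)^(Q_out/(Q_in−Q_out)) = 36.96 × (70.21/142.826)^(1.24910) = 15.2229 mg.

15.22 mg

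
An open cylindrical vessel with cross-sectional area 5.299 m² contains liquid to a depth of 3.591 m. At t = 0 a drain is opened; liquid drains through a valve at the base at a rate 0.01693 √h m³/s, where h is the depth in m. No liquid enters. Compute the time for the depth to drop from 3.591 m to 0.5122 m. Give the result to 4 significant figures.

Unsteady balance on liquid volume: A dh/dt = −0.01693 √h.
∫ h^(−1/2) dh = −(0.01693/A) ∫ dt, giving 2√h = 2√h₀ − (0.01693/A) t.
t = 2A(√h₀ − √h)/0.01693 = 2·5.299·(√3.591 − √0.5122)/0.01693
  = 10.5980 × (1.89499 − 0.715681) / 0.01693 = 738.237 s.

738.2 s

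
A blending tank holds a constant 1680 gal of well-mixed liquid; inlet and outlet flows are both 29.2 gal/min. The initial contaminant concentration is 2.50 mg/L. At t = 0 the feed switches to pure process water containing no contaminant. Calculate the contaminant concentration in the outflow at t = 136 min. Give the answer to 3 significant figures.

Species balance on the tank: V dC/dt = Q(C_in − C).
Rewrite as dC/dt + C/τ = C_in/τ, τ = V/Q = 57.534 min.
Solution: C(t) = C_in + (C₀ − C_in) e^(−t/τ).
C(136) = 0 + (2.50 − 0)·e^(−136/57.534) = 0 + (2.5000)·0.094061 = 0.23515 mg/L.

0.235 mg/L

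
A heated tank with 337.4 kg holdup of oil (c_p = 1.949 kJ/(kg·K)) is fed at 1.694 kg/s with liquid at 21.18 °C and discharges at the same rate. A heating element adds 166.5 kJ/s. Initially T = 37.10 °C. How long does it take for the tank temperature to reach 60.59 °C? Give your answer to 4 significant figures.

227.4 s

Heat balance on the well-mixed liquid: M c_p dT/dt = ṁ c_p (T_in − T) + 166.5.
τ = M/ṁ = 199.174 s; T_ss = T_in + Q̇/(ṁ c_p) = 71.6100 °C.
T(t) = T_ss + (T₀ − T_ss) e^(−t/τ). Set T = 60.59:
e^(−t/τ) = (60.59 − 71.6100)/(37.10 − 71.6100) = 0.319328
t = −199.174 · ln(0.319328) = 227.364 s.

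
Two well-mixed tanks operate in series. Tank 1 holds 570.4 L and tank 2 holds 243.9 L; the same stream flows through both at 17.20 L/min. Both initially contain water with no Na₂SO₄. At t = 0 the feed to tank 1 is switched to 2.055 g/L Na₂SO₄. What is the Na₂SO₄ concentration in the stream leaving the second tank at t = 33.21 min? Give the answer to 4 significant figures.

0.8837 g/L

Each tank obeys Vᵢ dCᵢ/dt = Q(Cᵢ₋₁ − Cᵢ), so τᵢ = Vᵢ/Q.
τ₁ = 570.4/17.20 = 33.1628 min; τ₂ = 243.9/17.20 = 14.1802 min.
Tank 1: C₁ = C_in(1 − e^(−t/τ₁)). Tank 2 (τ₁ ≠ τ₂): C₂ = C_in[1 − (τ₁ e^(−t/τ₁) − τ₂ e^(−t/τ₂))/(τ₁ − τ₂)].
At t = 33.21: e^(−t/τ₁) = 0.367356, e^(−t/τ₂) = 0.0961359.
C₂ = 2.055·[1 − (33.1628·0.367356 − 14.1802·0.0961359)/(18.9826)] = 2.055·0.430039 = 0.883729 g/L.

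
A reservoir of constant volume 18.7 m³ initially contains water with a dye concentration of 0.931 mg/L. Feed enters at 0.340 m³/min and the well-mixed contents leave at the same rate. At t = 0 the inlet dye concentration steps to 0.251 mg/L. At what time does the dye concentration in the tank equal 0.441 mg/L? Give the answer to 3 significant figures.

Species balance: V dC/dt = Q(C_in − C) ⇒ τ = V/Q = 55.000 min.
C(t) = C_in + (C₀ − C_in) e^(−t/τ). Set C = 0.441 and solve for t:
e^(−t/τ) = (C − C_in)/(C₀ − C_in) = (0.441 − 0.251)/(0.931 − 0.251) = 0.27941
t = −τ ln(…) = 55.000 × 1.2751 = 70.129 min.

70.1 min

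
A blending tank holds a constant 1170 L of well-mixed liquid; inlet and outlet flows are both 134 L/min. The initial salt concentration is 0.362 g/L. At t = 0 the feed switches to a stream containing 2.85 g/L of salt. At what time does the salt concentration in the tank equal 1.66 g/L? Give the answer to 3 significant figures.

Species balance: V dC/dt = Q(C_in − C) ⇒ τ = V/Q = 8.7313 min.
C(t) = C_in + (C₀ − C_in) e^(−t/τ). Set C = 1.66 and solve for t:
e^(−t/τ) = (C − C_in)/(C₀ − C_in) = (1.66 − 2.85)/(0.362 − 2.85) = 0.47830
t = −τ ln(…) = 8.7313 × 0.73753 = 6.4396 min.

6.44 min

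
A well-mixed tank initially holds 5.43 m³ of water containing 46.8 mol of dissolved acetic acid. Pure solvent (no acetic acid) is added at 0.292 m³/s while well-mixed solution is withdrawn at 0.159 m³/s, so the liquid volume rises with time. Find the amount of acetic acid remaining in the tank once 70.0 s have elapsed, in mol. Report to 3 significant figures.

14.2 mol

Total volume: dV/dt = Q_in − Q_out = 0.13300 m³/s, so V(t) = 5.43 + 0.13300 t and V(70.0) = 14.740 m³.
Species balance (pure solvent in): dm/dt = −Q_out · m/V(t).
dm/m = −Q_out dt/(V₀ + 0.13300 t); integrating gives ln(m/m₀) = −(Q_out/(Q_in−Q_out)) ln(V/V₀).
m = m₀ (V₀/V)^(Q_out/(Q_in−Q_out)) = 46.8 × (5.43/14.740)^(1.1955) = 14.183 mol.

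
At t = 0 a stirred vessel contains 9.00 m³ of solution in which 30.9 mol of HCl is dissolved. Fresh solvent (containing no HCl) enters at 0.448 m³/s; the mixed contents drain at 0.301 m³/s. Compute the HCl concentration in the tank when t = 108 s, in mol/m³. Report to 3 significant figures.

Total volume: dV/dt = Q_in − Q_out = 0.14700 m³/s, so V(t) = 9.00 + 0.14700 t and V(108) = 24.876 m³.
No HCl enters, so dm/dt = −Q_out · (m/V).
Separate: dm/m = −Q_out dt/V(t) ⇒ ln(m/m₀) = −(Q_out/(Q_in−Q_out)) ln(V/V₀).
m = m₀ (V₀/V)^(Q_out/(Q_in−Q_out)) = 30.9 × (9.00/24.876)^(2.0476) = 3.8535 mol.
C = m/V = 3.8535/24.876 = 0.15491 mol/m³.

0.155 mol/m³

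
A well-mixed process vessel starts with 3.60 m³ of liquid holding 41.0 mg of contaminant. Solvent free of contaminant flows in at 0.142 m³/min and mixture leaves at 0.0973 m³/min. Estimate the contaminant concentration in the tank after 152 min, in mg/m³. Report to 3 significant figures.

0.392 mg/m³

Total volume: dV/dt = Q_in − Q_out = 0.044700 m³/min, so V(t) = 3.60 + 0.044700 t and V(152) = 10.394 m³.
No contaminant enters, so dm/dt = −Q_out · (m/V).
dm/m = −Q_out dt/(V₀ + 0.044700 t); integrating gives ln(m/m₀) = −(Q_out/(Q_in−Q_out)) ln(V/V₀).
m = m₀ (V₀/V)^(Q_out/(Q_in−Q_out)) = 41.0 × (3.60/10.394)^(2.1767) = 4.0776 mg.
C = m/V = 4.0776/10.394 = 0.39229 mg/m³.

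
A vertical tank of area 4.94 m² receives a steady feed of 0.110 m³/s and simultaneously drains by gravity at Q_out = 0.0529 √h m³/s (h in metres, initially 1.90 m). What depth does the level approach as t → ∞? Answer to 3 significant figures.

4.32 m

Volume balance on the tank: A dh/dt = Q_in − 0.0529 √h. At steady state dh/dt = 0:
Q_in = 0.0529 √h_ss ⇒ √h_ss = 0.110/0.0529 = 2.0794.
h_ss = 2.0794² = 4.3239 m. (Since h₀ = 1.90 m < h_ss, the level will rise toward this value.)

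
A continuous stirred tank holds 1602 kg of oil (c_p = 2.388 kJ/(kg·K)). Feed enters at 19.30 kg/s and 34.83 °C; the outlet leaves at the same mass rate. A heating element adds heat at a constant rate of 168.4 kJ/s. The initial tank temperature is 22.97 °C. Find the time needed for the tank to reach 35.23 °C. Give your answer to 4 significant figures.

M c_p dT/dt = ṁ c_p (T_in − T) + Q̇.
τ = M/ṁ = 83.0052 s; T_ss = T_in + Q̇/(ṁ c_p) = 38.4838 °C.
T(t) = T_ss + (T₀ − T_ss) e^(−t/τ). Set T = 35.23:
e^(−t/τ) = (35.23 − 38.4838)/(22.97 − 38.4838) = 0.209738
t = −83.0052 · ln(0.209738) = 129.645 s.

129.6 s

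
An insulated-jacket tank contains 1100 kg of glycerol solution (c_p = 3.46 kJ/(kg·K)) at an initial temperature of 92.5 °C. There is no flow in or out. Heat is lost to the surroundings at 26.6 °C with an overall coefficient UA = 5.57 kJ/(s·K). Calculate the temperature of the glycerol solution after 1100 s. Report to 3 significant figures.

Unsteady energy balance on the tank contents: M c_p dT/dt = −UA(T − T_amb).
dT/dt = (T_ss − T)/τ with T_ss = T_amb = 26.600 °C, τ = M c_p/UA = 1100·3.46/5.57 = 683.30 s.
This is linear first-order; T(t) = T_ss + (T₀ − T_ss) e^(−t/τ).
T(1100) = 26.600 + (65.900)·0.19992 = 39.775 °C.

39.8 °C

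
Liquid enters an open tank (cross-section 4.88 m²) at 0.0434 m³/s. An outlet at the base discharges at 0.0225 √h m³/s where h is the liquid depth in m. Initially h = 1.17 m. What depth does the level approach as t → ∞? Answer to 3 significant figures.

3.72 m

A dh/dt = Q_in − 0.0225 √h. Steady state requires inflow = outflow:
Q_in = 0.0225 √h_ss ⇒ √h_ss = 0.0434/0.0225 = 1.9289.
h_ss = 1.9289² = 3.7206 m. (Since h₀ = 1.17 m < h_ss, the level will rise toward this value.)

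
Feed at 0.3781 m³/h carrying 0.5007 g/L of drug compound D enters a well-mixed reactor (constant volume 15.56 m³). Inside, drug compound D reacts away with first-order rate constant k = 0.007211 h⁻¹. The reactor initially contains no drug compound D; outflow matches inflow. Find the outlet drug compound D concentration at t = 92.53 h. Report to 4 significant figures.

0.3652 g/L

Accumulation = in − out − consumed: V dC/dt = Q C_in − Q C − k V C.
This is linear with rate a = Q/V + k = 0.0315105 h⁻¹.
C_ss = Q C_in/(Q + kV) = 0.386118 g/L; C(t) = C_ss + (C₀ − C_ss) e^(−a t).
C(92.53) = 0.386118 + (-0.386118)·e^(−0.0315105·92.53) = 0.386118 + (-0.386118)·0.0541680 = 0.365202 g/L.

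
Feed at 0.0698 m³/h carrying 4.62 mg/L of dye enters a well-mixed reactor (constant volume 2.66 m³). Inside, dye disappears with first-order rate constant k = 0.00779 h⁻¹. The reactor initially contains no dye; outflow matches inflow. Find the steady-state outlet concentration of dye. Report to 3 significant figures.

3.56 mg/L

V dC/dt = Q(C_in − C) − k V C.
At steady state: 0 = Q C_in − (Q + kV) C_ss, so C_ss = Q C_in/(Q + kV).
C_ss = 0.0698·4.62/(0.0698 + 0.00779·2.66) = 0.32248/0.090521 = 3.5624 mg/L.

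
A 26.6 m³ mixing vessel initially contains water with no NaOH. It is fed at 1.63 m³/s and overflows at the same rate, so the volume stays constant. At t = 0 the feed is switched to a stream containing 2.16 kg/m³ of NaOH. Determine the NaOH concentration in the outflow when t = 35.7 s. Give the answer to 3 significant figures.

1.92 kg/m³

Species balance on the tank: V dC/dt = Q(C_in − C).
Time constant τ = V/Q = 26.6/1.63 = 16.319 s.
Integrating: C(t) = C_in + (C₀ − C_in) e^(−t/τ).
C(35.7) = 2.16 + (0 − 2.16)·e^(−35.7/16.319) = 2.16 + (-2.1600)·0.11218 = 1.9177 kg/m³.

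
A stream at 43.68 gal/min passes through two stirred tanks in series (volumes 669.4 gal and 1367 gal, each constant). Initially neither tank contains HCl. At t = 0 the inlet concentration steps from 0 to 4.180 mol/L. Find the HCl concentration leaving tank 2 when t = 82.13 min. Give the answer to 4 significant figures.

Species balance on tank i: dCᵢ/dt = (Cᵢ₋₁ − Cᵢ)/τᵢ with τᵢ = Vᵢ/Q.
τ₁ = 669.4/43.68 = 15.3251 min; τ₂ = 1367/43.68 = 31.2958 min.
Solving the cascade with C₁(0)=C₂(0)=0 gives C₂(t) = C_in[1 − (τ₁ e^(−t/τ₁) − τ₂ e^(−t/τ₂))/(τ₁ − τ₂)].
At t = 82.13: e^(−t/τ₁) = 0.00470474, e^(−t/τ₂) = 0.0724894.
C₂ = 4.180·[1 − (15.3251·0.00470474 − 31.2958·0.0724894)/(-15.9707)] = 4.180·0.862466 = 3.60511 mol/L.

3.605 mol/L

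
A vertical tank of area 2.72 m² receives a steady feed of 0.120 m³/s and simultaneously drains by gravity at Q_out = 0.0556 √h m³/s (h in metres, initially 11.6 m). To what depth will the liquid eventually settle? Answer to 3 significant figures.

Volume balance on the tank: A dh/dt = Q_in − 0.0556 √h. At steady state dh/dt = 0:
Q_in = 0.0556 √h_ss ⇒ √h_ss = 0.120/0.0556 = 2.1583.
h_ss = 2.1583² = 4.6581 m. (Since h₀ = 11.6 m > h_ss, the level will fall toward this value.)

4.66 m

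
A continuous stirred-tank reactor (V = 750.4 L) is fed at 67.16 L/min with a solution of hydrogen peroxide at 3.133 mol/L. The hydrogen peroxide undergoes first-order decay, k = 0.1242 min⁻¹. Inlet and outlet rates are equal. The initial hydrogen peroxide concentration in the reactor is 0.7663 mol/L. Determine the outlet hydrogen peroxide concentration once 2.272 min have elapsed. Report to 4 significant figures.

0.9762 mol/L

V dC/dt = Q(C_in − C) − k V C.
dC/dt = (Q/V) C_in − (Q/V + k) C; effective rate a = Q/V + k = 0.0894989 + 0.1242 = 0.213699 min⁻¹.
C_ss = Q C_in/(Q + kV) = 1.31213 mol/L; C(t) = C_ss + (C₀ − C_ss) e^(−a t).
C(2.272) = 1.31213 + (-0.545827)·e^(−0.213699·2.272) = 1.31213 + (-0.545827)·0.615375 = 0.976239 mol/L.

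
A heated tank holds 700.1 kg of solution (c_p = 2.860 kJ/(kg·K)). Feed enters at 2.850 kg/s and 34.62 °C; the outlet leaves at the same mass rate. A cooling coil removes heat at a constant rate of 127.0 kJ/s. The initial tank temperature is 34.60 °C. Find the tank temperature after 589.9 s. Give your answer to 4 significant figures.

Energy balance: M c_p dT/dt = ṁ c_p (T_in − T) − 127.0.
τ = M/ṁ = 245.649 s; T_ss = T_in − Q̇/(ṁ c_p) = 34.62 − 127.0/(2.850·2.860) = 19.0391 °C.
Solution: T(t) = T_ss + (T₀ − T_ss) e^(−t/τ).
T(589.9) = 19.0391 + (15.5609)·e^(−589.9/245.649) = 19.0391 + (15.5609)·0.0905917 = 20.4488 °C.

20.45 °C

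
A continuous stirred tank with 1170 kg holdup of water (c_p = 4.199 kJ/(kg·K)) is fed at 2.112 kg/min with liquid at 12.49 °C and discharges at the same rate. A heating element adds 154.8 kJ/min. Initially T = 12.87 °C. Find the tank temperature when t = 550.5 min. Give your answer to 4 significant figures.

M c_p dT/dt = ṁ c_p (T_in − T) + Q̇.
τ = M/ṁ = 553.977 min; T_ss = T_in + Q̇/(ṁ c_p) = 12.49 + 154.8/(2.112·4.199) = 29.9455 °C.
Solution: T(t) = T_ss + (T₀ − T_ss) e^(−t/τ).
T(550.5) = 29.9455 + (-17.0755)·e^(−550.5/553.977) = 29.9455 + (-17.0755)·0.370196 = 23.6242 °C.

23.62 °C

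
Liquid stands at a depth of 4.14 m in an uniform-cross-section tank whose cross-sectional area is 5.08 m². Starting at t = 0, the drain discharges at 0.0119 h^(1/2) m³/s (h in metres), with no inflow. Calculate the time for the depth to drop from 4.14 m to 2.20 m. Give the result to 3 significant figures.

Mass balance (ρ constant): A dh/dt = −0.0119 √h.
Separate and integrate: 2(√h − √h₀) = −(0.0119/A) t.
t = 2A(√h₀ − √h)/0.0119 = 2·5.08·(√4.14 − √2.20)/0.0119
  = 10.160 × (2.0347 − 1.4832) / 0.0119 = 470.83 s.

471 s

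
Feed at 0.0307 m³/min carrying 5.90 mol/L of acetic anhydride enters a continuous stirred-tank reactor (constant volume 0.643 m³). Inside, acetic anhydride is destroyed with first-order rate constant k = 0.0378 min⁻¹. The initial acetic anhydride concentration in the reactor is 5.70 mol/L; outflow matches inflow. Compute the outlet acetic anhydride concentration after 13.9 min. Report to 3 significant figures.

4.03 mol/L

Accumulation = in − out − consumed: V dC/dt = Q C_in − Q C − k V C.
dC/dt = (Q/V) C_in − (Q/V + k) C; effective rate a = Q/V + k = 0.047745 + 0.0378 = 0.085545 min⁻¹.
C_ss = Q C_in/(Q + kV) = 3.2929 mol/L; C(t) = C_ss + (C₀ − C_ss) e^(−a t).
C(13.9) = 3.2929 + (2.4071)·e^(−0.085545·13.9) = 3.2929 + (2.4071)·0.30450 = 4.0259 mol/L.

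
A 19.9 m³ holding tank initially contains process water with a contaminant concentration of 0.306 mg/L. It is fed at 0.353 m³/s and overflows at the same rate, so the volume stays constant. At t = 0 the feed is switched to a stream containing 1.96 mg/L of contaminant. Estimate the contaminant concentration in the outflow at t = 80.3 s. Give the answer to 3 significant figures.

1.56 mg/L

Transient balance on the dissolved component: V dC/dt = Q(C_in − C).
Rewrite as dC/dt + C/τ = C_in/τ, τ = V/Q = 56.374 s.
This is linear first-order; C(t) = C_in + (C₀ − C_in) e^(−t/τ).
C(80.3) = 1.96 + (0.306 − 1.96)·e^(−80.3/56.374) = 1.96 + (-1.6540)·0.24065 = 1.5620 mg/L.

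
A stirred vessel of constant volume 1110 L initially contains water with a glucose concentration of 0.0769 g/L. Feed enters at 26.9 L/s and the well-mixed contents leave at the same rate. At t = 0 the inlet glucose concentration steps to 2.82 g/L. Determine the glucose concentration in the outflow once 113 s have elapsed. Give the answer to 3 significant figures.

2.64 g/L

Accumulation = in − out for the solute gives V dC/dt = Q(C_in − C).
Rewrite as dC/dt + C/τ = C_in/τ, τ = V/Q = 41.264 s.
Integrating: C(t) = C_in + (C₀ − C_in) e^(−t/τ).
C(113) = 2.82 + (0.0769 − 2.82)·e^(−113/41.264) = 2.82 + (-2.7431)·0.064669 = 2.6426 g/L.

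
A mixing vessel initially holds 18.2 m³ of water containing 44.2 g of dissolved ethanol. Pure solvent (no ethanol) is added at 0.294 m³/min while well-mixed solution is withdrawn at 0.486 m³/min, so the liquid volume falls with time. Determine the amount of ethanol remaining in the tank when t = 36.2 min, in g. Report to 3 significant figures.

13.1 g

Let m(t) be the amount of ethanol. Volume: V(t) = V₀ + (Q_in − Q_out) t = 18.2 − 0.19200 t; V(36.2) = 11.250 m³.
Species balance (pure solvent in): dm/dt = −Q_out · m/V(t).
dm/m = −Q_out dt/(V₀ − 0.19200 t); integrating gives ln(m/m₀) = −(Q_out/(Q_in−Q_out)) ln(V/V₀).
m = m₀ (V₀/V)^(Q_out/(Q_in−Q_out)) = 44.2 × (18.2/11.250)^(-2.5312) = 13.078 g.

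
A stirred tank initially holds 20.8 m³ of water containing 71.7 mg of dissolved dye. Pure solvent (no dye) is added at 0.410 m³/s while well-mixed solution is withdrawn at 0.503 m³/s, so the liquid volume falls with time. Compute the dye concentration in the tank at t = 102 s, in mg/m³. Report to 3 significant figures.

Let m(t) be the amount of dye. Volume: V(t) = V₀ + (Q_in − Q_out) t = 20.8 − 0.093000 t; V(102) = 11.314 m³.
Solute balance: dm/dt = 0 − Q_out C = −Q_out m/V(t).
dm/m = −Q_out dt/(V₀ − 0.093000 t); integrating gives ln(m/m₀) = −(Q_out/(Q_in−Q_out)) ln(V/V₀).
m = m₀ (V₀/V)^(Q_out/(Q_in−Q_out)) = 71.7 × (20.8/11.314)^(-5.4086) = 2.6621 mg.
C = m/V = 2.6621/11.314 = 0.23530 mg/m³.

0.235 mg/m³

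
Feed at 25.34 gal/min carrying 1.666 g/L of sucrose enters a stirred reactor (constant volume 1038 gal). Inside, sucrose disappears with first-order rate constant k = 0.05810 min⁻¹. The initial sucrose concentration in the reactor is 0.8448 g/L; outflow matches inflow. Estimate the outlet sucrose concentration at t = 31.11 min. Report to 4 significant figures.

Species balance: V dC/dt = Q C_in − Q C − k V C.
dC/dt = (Q/V) C_in − (Q/V + k) C; effective rate a = Q/V + k = 0.0244123 + 0.05810 = 0.0825123 min⁻¹.
C_ss = Q C_in/(Q + kV) = 0.492907 g/L; C(t) = C_ss + (C₀ − C_ss) e^(−a t).
C(31.11) = 0.492907 + (0.351893)·e^(−0.0825123·31.11) = 0.492907 + (0.351893)·0.0767687 = 0.519922 g/L.

0.5199 g/L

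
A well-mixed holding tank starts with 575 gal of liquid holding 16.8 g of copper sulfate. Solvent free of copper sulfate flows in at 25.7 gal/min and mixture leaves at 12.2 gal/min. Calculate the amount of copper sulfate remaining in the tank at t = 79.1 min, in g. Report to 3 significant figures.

6.51 g

Let m(t) be the amount of copper sulfate. Volume: V(t) = V₀ + (Q_in − Q_out) t = 575 + 13.500 t; V(79.1) = 1642.8 gal.
Species balance (pure solvent in): dm/dt = −Q_out · m/V(t).
dm/m = −Q_out dt/(V₀ + 13.500 t); integrating gives ln(m/m₀) = −(Q_out/(Q_in−Q_out)) ln(V/V₀).
m = m₀ (V₀/V)^(Q_out/(Q_in−Q_out)) = 16.8 × (575/1642.8)^(0.90370) = 6.5055 g.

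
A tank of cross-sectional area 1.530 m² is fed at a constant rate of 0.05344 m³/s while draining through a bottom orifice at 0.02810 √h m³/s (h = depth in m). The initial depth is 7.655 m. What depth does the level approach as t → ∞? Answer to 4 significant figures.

3.617 m

Volume balance on the tank: A dh/dt = Q_in − 0.02810 √h. At steady state dh/dt = 0:
Q_in = 0.02810 √h_ss ⇒ √h_ss = 0.05344/0.02810 = 1.90178.
h_ss = 1.90178² = 3.61676 m. (Since h₀ = 7.655 m > h_ss, the level will fall toward this value.)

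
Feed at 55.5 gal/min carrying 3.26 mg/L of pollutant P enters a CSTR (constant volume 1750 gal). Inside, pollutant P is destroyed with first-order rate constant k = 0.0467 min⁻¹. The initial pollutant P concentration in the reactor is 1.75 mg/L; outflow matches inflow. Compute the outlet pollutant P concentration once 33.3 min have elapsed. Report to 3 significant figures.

1.35 mg/L

V dC/dt = Q(C_in − C) − k V C.
This is linear with rate a = Q/V + k = 0.078414 min⁻¹.
C_ss = Q C_in/(Q + kV) = 1.3185 mg/L; C(t) = C_ss + (C₀ − C_ss) e^(−a t).
C(33.3) = 1.3185 + (0.43151)·e^(−0.078414·33.3) = 1.3185 + (0.43151)·0.073447 = 1.3502 mg/L.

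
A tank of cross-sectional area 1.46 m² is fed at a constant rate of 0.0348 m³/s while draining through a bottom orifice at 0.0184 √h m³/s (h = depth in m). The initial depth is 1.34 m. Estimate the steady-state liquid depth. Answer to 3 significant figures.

A dh/dt = Q_in − 0.0184 √h. Steady state requires inflow = outflow:
Q_in = 0.0184 √h_ss ⇒ √h_ss = 0.0348/0.0184 = 1.8913.
h_ss = 1.8913² = 3.5770 m. (Since h₀ = 1.34 m < h_ss, the level will rise toward this value.)

3.58 m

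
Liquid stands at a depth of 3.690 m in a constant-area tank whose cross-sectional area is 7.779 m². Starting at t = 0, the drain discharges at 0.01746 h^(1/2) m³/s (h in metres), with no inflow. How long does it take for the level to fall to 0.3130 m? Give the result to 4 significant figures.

A dh/dt = −Q_out = −0.01746 √h.
This is separable: 2 d(√h)/dt = −0.01746/A, so √h = √h₀ − (0.01746/(2A)) t.
t = 2A(√h₀ − √h)/0.01746 = 2·7.779·(√3.690 − √0.3130)/0.01746
  = 15.5580 × (1.92094 − 0.559464) / 0.01746 = 1213.16 s.

1213 s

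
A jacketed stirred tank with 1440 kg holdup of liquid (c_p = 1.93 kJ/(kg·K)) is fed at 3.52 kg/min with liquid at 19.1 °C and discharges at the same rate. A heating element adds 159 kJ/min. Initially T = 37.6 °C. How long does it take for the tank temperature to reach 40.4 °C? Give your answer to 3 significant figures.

M c_p dT/dt = ṁ c_p (T_in − T) + Q̇.
τ = M/ṁ = 409.09 min; T_ss = T_in + Q̇/(ṁ c_p) = 42.504 °C.
T(t) = T_ss + (T₀ − T_ss) e^(−t/τ). Set T = 40.4:
e^(−t/τ) = (40.4 − 42.504)/(37.6 − 42.504) = 0.42908
t = −409.09 · ln(0.42908) = 346.13 min.

346 min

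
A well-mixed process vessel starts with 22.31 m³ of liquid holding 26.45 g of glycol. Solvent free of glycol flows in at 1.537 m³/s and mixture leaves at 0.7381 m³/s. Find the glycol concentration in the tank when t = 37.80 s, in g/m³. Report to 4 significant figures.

0.2284 g/m³

Let m(t) be the amount of glycol. Volume: V(t) = V₀ + (Q_in − Q_out) t = 22.31 + 0.798900 t; V(37.80) = 52.5084 m³.
No glycol enters, so dm/dt = −Q_out · (m/V).
Separate: dm/m = −Q_out dt/V(t) ⇒ ln(m/m₀) = −(Q_out/(Q_in−Q_out)) ln(V/V₀).
m = m₀ (V₀/V)^(Q_out/(Q_in−Q_out)) = 26.45 × (22.31/52.5084)^(0.923895) = 11.9946 g.
C = m/V = 11.9946/52.5084 = 0.228432 g/m³.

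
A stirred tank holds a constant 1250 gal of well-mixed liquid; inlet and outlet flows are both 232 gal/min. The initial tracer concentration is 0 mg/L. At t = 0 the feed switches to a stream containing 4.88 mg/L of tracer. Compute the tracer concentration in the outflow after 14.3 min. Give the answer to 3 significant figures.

4.54 mg/L

Mass balance on the solute (V constant): V dC/dt = Q(C_in − C).
So dC/dt = (C_in − C)/τ with τ = V/Q = 1250/232 = 5.3879 min.
This is linear first-order; C(t) = C_in + (C₀ − C_in) e^(−t/τ).
C(14.3) = 4.88 + (0 − 4.88)·e^(−14.3/5.3879) = 4.88 + (-4.8800)·0.070364 = 4.5366 mg/L.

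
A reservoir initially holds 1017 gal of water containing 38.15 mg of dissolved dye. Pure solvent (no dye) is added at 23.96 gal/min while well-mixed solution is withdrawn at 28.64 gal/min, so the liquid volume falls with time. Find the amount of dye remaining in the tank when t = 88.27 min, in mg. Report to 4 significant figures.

Let m(t) be the amount of dye. Volume: V(t) = V₀ + (Q_in − Q_out) t = 1017 − 4.68000 t; V(88.27) = 603.896 gal.
No dye enters, so dm/dt = −Q_out · (m/V).
dm/m = −Q_out dt/(V₀ − 4.68000 t); integrating gives ln(m/m₀) = −(Q_out/(Q_in−Q_out)) ln(V/V₀).
m = m₀ (V₀/V)^(Q_out/(Q_in−Q_out)) = 38.15 × (1017/603.896)^(-6.11966) = 1.57130 mg.

1.571 mg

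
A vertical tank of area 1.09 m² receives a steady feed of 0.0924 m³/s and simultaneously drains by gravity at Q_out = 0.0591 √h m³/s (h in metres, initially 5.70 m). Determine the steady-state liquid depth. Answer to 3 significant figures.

Level balance: A dh/dt = 0.0924 − 0.0591 √h. Setting dh/dt = 0:
Q_in = 0.0591 √h_ss ⇒ √h_ss = 0.0924/0.0591 = 1.5635.
h_ss = 1.5635² = 2.4444 m. (Since h₀ = 5.70 m > h_ss, the level will fall toward this value.)

2.44 m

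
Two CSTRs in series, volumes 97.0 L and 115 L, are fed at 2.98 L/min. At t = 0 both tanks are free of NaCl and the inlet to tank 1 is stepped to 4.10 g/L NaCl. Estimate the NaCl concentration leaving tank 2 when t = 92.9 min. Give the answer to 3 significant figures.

3.01 g/L

Time constants: τᵢ = Vᵢ/Q for each well-mixed tank.
τ₁ = 97.0/2.98 = 32.550 min; τ₂ = 115/2.98 = 38.591 min.
Solving the cascade with C₁(0)=C₂(0)=0 gives C₂(t) = C_in[1 − (τ₁ e^(−t/τ₁) − τ₂ e^(−t/τ₂))/(τ₁ − τ₂)].
At t = 92.9: e^(−t/τ₁) = 0.057611, e^(−t/τ₂) = 0.090056.
C₂ = 4.10·[1 − (32.550·0.057611 − 38.591·0.090056)/(-6.0403)] = 4.10·0.73510 = 3.0139 g/L.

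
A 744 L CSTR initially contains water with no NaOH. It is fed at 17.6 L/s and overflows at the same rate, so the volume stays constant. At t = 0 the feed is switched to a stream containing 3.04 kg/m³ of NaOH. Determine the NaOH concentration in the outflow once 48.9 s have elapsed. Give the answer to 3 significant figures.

2.08 kg/m³

Transient balance on the dissolved component: V dC/dt = Q(C_in − C).
Rewrite as dC/dt + C/τ = C_in/τ, τ = V/Q = 42.273 s.
This is linear first-order; C(t) = C_in + (C₀ − C_in) e^(−t/τ).
C(48.9) = 3.04 + (0 − 3.04)·e^(−48.9/42.273) = 3.04 + (-3.0400)·0.31450 = 2.0839 kg/m³.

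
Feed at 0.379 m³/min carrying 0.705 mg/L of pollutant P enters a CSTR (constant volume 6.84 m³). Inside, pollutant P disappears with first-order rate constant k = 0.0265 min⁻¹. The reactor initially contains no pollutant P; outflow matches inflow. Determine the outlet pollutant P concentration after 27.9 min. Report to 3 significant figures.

Species balance: V dC/dt = Q C_in − Q C − k V C.
dC/dt = (Q/V) C_in − (Q/V + k) C; effective rate a = Q/V + k = 0.055409 + 0.0265 = 0.081909 min⁻¹.
C_ss = Q C_in/(Q + kV) = 0.47691 mg/L; C(t) = C_ss + (C₀ − C_ss) e^(−a t).
C(27.9) = 0.47691 + (-0.47691)·e^(−0.081909·27.9) = 0.47691 + (-0.47691)·0.10175 = 0.42839 mg/L.

0.428 mg/L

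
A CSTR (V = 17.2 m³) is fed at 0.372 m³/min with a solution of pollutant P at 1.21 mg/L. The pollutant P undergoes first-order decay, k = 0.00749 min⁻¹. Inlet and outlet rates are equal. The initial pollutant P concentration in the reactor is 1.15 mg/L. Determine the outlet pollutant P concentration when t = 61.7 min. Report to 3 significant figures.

0.940 mg/L

V dC/dt = Q(C_in − C) − k V C.
This is linear with rate a = Q/V + k = 0.029118 min⁻¹.
C_ss = Q C_in/(Q + kV) = 0.89875 mg/L; C(t) = C_ss + (C₀ − C_ss) e^(−a t).
C(61.7) = 0.89875 + (0.25125)·e^(−0.029118·61.7) = 0.89875 + (0.25125)·0.16587 = 0.94043 mg/L.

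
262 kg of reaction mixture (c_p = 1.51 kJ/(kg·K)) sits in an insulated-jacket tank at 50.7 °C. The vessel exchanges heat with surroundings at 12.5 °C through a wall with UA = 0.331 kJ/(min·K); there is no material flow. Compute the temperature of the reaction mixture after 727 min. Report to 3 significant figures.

M c_p dT/dt = −UA(T − T_amb).
dT/dt = (T_ss − T)/τ with T_ss = T_amb = 12.500 °C, τ = M c_p/UA = 262·1.51/0.331 = 1195.2 min.
Integrating: T(t) = T_ss + (T₀ − T_ss) e^(−t/τ).
T(727) = 12.500 + (38.200)·0.54430 = 33.292 °C.

33.3 °C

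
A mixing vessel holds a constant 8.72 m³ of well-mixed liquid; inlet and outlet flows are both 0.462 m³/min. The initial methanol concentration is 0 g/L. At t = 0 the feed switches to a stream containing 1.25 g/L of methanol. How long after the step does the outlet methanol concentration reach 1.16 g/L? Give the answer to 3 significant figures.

Accumulation = in − out for the solute gives V dC/dt = Q(C_in − C), so τ = V/Q = 18.874 min.
C(t) = C_in + (C₀ − C_in) e^(−t/τ). Set C = 1.16 and solve for t:
e^(−t/τ) = (C − C_in)/(C₀ − C_in) = (1.16 − 1.25)/(0 − 1.25) = 0.072000
t = −τ ln(…) = 18.874 × 2.6311 = 49.660 min.

49.7 min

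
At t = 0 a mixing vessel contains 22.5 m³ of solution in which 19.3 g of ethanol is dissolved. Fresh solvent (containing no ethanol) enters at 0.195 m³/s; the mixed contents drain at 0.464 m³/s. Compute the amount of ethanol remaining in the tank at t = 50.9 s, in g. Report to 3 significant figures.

Total volume: dV/dt = Q_in − Q_out = -0.26900 m³/s, so V(t) = 22.5 − 0.26900 t and V(50.9) = 8.8079 m³.
Solute balance: dm/dt = 0 − Q_out C = −Q_out m/V(t).
Separate: dm/m = −Q_out dt/V(t) ⇒ ln(m/m₀) = −(Q_out/(Q_in−Q_out)) ln(V/V₀).
m = m₀ (V₀/V)^(Q_out/(Q_in−Q_out)) = 19.3 × (22.5/8.8079)^(-1.7249) = 3.8281 g.

3.83 g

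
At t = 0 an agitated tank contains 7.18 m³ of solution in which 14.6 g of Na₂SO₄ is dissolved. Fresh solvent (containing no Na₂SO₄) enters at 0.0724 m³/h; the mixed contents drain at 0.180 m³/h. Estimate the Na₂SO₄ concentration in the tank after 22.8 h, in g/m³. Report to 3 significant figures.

1.53 g/m³

Let m(t) be the amount of Na₂SO₄. Volume: V(t) = V₀ + (Q_in − Q_out) t = 7.18 − 0.10760 t; V(22.8) = 4.7267 m³.
Solute balance: dm/dt = 0 − Q_out C = −Q_out m/V(t).
dm/m = −Q_out dt/(V₀ − 0.10760 t); integrating gives ln(m/m₀) = −(Q_out/(Q_in−Q_out)) ln(V/V₀).
m = m₀ (V₀/V)^(Q_out/(Q_in−Q_out)) = 14.6 × (7.18/4.7267)^(-1.6729) = 7.2547 g.
C = m/V = 7.2547/4.7267 = 1.5348 g/m³.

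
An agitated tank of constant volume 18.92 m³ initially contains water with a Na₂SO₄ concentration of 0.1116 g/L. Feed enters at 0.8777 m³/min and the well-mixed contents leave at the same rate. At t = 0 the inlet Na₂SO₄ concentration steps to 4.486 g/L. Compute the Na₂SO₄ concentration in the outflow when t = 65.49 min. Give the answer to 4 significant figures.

Accumulation = in − out for the solute gives V dC/dt = Q(C_in − C).
Rewrite as dC/dt + C/τ = C_in/τ, τ = V/Q = 21.5563 min.
This is linear first-order; C(t) = C_in + (C₀ − C_in) e^(−t/τ).
C(65.49) = 4.486 + (0.1116 − 4.486)·e^(−65.49/21.5563) = 4.486 + (-4.37440)·0.0479266 = 4.27635 g/L.

4.276 g/L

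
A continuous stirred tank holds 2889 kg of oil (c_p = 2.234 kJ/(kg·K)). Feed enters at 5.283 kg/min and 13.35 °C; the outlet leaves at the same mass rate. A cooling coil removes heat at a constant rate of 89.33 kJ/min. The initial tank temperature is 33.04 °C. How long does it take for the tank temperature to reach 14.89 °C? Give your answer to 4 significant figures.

Heat balance on the well-mixed liquid: M c_p dT/dt = ṁ c_p (T_in − T) − 89.33.
τ = M/ṁ = 546.848 min; T_ss = T_in − Q̇/(ṁ c_p) = 5.78109 °C.
T(t) = T_ss + (T₀ − T_ss) e^(−t/τ). Set T = 14.89:
e^(−t/τ) = (14.89 − 5.78109)/(33.04 − 5.78109) = 0.334163
t = −546.848 · ln(0.334163) = 599.415 min.

599.4 min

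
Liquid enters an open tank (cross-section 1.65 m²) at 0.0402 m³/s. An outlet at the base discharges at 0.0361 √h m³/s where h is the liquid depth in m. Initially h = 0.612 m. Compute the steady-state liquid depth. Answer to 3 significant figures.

1.24 m

A dh/dt = Q_in − 0.0361 √h. Steady state requires inflow = outflow:
Q_in = 0.0361 √h_ss ⇒ √h_ss = 0.0402/0.0361 = 1.1136.
h_ss = 1.1136² = 1.2400 m. (Since h₀ = 0.612 m < h_ss, the level will rise toward this value.)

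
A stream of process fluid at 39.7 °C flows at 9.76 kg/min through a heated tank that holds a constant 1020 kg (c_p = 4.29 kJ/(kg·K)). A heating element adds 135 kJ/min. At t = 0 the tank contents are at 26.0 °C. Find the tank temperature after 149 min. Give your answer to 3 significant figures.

38.9 °C

M c_p dT/dt = ṁ c_p (T_in − T) + Q̇.
Rearrange: dT/dt = (T_ss − T)/τ with τ = M/ṁ = 104.51 min and T_ss = T_in + Q̇/(ṁ c_p) = 42.924 °C.
This is linear first-order; T(t) = T_ss + (T₀ − T_ss) e^(−t/τ).
T(149) = 42.924 + (-16.924)·e^(−149/104.51) = 42.924 + (-16.924)·0.24033 = 38.857 °C.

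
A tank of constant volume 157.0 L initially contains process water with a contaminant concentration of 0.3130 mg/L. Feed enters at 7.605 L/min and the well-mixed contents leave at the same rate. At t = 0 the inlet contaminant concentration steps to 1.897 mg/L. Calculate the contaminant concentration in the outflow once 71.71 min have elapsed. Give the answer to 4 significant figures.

1.848 mg/L

Species balance on the tank: V dC/dt = Q(C_in − C).
Time constant τ = V/Q = 157.0/7.605 = 20.6443 min.
This is linear first-order; C(t) = C_in + (C₀ − C_in) e^(−t/τ).
C(71.71) = 1.897 + (0.3130 − 1.897)·e^(−71.71/20.6443) = 1.897 + (-1.58400)·0.0310053 = 1.84789 mg/L.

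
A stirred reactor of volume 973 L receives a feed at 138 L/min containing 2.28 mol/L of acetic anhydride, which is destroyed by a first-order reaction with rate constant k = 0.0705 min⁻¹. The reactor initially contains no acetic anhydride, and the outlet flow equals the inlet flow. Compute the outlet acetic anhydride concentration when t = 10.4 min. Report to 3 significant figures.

1.36 mol/L

Accumulation = in − out − consumed: V dC/dt = Q C_in − Q C − k V C.
This is linear with rate a = Q/V + k = 0.21233 min⁻¹.
C_ss = Q C_in/(Q + kV) = 1.5230 mol/L; C(t) = C_ss + (C₀ − C_ss) e^(−a t).
C(10.4) = 1.5230 + (-1.5230)·e^(−0.21233·10.4) = 1.5230 + (-1.5230)·0.10990 = 1.3556 mol/L.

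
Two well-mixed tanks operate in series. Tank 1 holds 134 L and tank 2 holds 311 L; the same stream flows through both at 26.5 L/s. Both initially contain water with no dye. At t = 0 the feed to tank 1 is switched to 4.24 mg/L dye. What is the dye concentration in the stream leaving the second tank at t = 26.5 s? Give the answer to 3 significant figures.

Time constants: τᵢ = Vᵢ/Q for each well-mixed tank.
τ₁ = 134/26.5 = 5.0566 s; τ₂ = 311/26.5 = 11.736 s.
Tank 1: C₁ = C_in(1 − e^(−t/τ₁)). Tank 2 (τ₁ ≠ τ₂): C₂ = C_in[1 − (τ₁ e^(−t/τ₁) − τ₂ e^(−t/τ₂))/(τ₁ − τ₂)].
At t = 26.5: e^(−t/τ₁) = 0.0052967, e^(−t/τ₂) = 0.10456.
C₂ = 4.24·[1 − (5.0566·0.0052967 − 11.736·0.10456)/(-6.6792)] = 4.24·0.82030 = 3.4781 mg/L.

3.48 mg/L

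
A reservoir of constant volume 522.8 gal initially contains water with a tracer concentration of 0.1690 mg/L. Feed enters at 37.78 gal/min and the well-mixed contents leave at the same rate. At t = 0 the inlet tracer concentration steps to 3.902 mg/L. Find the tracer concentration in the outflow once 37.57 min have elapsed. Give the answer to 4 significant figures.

Accumulation = in − out for the solute gives V dC/dt = Q(C_in − C).
Time constant τ = V/Q = 522.8/37.78 = 13.8380 min.
Integrating: C(t) = C_in + (C₀ − C_in) e^(−t/τ).
C(37.57) = 3.902 + (0.1690 − 3.902)·e^(−37.57/13.8380) = 3.902 + (-3.73300)·0.0662059 = 3.65485 mg/L.

3.655 mg/L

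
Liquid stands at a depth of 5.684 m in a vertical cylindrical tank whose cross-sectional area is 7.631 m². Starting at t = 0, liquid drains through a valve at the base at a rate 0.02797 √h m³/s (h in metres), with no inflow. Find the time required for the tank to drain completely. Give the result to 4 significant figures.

1301 s

Mass balance (ρ constant): A dh/dt = −0.02797 √h.
This is separable: 2 d(√h)/dt = −0.02797/A, so √h = √h₀ − (0.02797/(2A)) t.
Set h = 0: 2√h₀ = (0.02797/A) t_empty ⇒ t_empty = 2A√h₀/0.02797.
t_empty = 2·7.631·√5.684/0.02797 = 15.2620·2.38411/0.02797 = 1300.91 s.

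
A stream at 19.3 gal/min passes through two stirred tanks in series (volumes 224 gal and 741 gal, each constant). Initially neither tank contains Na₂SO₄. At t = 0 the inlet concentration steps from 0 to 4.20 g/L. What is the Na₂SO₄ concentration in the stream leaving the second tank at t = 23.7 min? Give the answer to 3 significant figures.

Species balance on tank i: dCᵢ/dt = (Cᵢ₋₁ − Cᵢ)/τᵢ with τᵢ = Vᵢ/Q.
τ₁ = 224/19.3 = 11.606 min; τ₂ = 741/19.3 = 38.394 min.
Tank 1: C₁ = C_in(1 − e^(−t/τ₁)). Tank 2 (τ₁ ≠ τ₂): C₂ = C_in[1 − (τ₁ e^(−t/τ₁) − τ₂ e^(−t/τ₂))/(τ₁ − τ₂)].
At t = 23.7: e^(−t/τ₁) = 0.12977, e^(−t/τ₂) = 0.53941.
C₂ = 4.20·[1 − (11.606·0.12977 − 38.394·0.53941)/(-26.788)] = 4.20·0.28311 = 1.1891 g/L.

1.19 g/L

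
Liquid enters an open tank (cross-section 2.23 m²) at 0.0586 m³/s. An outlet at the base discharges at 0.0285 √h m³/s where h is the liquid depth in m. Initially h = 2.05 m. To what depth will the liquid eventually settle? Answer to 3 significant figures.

4.23 m

A dh/dt = Q_in − 0.0285 √h. Steady state requires inflow = outflow:
Q_in = 0.0285 √h_ss ⇒ √h_ss = 0.0586/0.0285 = 2.0561.
h_ss = 2.0561² = 4.2277 m. (Since h₀ = 2.05 m < h_ss, the level will rise toward this value.)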